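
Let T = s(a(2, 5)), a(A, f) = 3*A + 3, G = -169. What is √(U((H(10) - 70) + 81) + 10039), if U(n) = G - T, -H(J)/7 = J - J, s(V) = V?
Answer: √9861 ≈ 99.303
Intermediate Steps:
a(A, f) = 3 + 3*A
T = 9 (T = 3 + 3*2 = 3 + 6 = 9)
H(J) = 0 (H(J) = -7*(J - J) = -7*0 = 0)
U(n) = -178 (U(n) = -169 - 1*9 = -169 - 9 = -178)
√(U((H(10) - 70) + 81) + 10039) = √(-178 + 10039) = √9861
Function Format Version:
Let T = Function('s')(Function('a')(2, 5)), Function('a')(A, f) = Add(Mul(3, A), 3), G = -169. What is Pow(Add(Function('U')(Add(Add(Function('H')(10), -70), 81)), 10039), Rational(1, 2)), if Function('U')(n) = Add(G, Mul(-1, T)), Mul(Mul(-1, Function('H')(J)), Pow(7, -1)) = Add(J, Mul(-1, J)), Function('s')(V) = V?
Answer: Pow(9861, Rational(1, 2)) ≈ 99.303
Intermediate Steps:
Function('a')(A, f) = Add(3, Mul(3, A))
T = 9 (T = Add(3, Mul(3, 2)) = Add(3, 6) = 9)
Function('H')(J) = 0 (Function('H')(J) = Mul(-7, Add(J, Mul(-1, J))) = Mul(-7, 0) = 0)
Function('U')(n) = -178 (Function('U')(n) = Add(-169, Mul(-1, 9)) = Add(-169, -9) = -178)
Pow(Add(Function('U')(Add(Add(Function('H')(10), -70), 81)), 10039), Rational(1, 2)) = Pow(Add(-178, 10039), Rational(1, 2)) = Pow(9861, Rational(1, 2))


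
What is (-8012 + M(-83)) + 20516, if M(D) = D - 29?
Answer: 12392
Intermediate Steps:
M(D) = -29 + D
(-8012 + M(-83)) + 20516 = (-8012 + (-29 - 83)) + 20516 = (-8012 - 112) + 20516 = -8124 + 20516 = 12392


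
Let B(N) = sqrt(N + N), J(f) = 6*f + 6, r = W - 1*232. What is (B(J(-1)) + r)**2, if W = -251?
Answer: 233289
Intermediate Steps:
r = -483 (r = -251 - 1*232 = -251 - 232 = -483)
J(f) = 6 + 6*f
B(N) = sqrt(2)*sqrt(N) (B(N) = sqrt(2*N) = sqrt(2)*sqrt(N))
(B(J(-1)) + r)**2 = (sqrt(2)*sqrt(6 + 6*(-1)) - 483)**2 = (sqrt(2)*sqrt(6 - 6) - 483)**2 = (sqrt(2)*sqrt(0) - 483)**2 = (sqrt(2)*0 - 483)**2 = (0 - 483)**2 = (-483)**2 = 233289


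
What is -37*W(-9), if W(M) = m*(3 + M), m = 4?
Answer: 888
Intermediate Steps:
W(M) = 12 + 4*M (W(M) = 4*(3 + M) = 12 + 4*M)
-37*W(-9) = -37*(12 + 4*(-9)) = -37*(12 - 36) = -37*(-24) = 888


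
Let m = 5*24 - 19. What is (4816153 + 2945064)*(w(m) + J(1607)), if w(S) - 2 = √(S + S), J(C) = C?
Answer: 12487798153 + 7761217*√202 ≈ 1.2598e+10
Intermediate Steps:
m = 101 (m = 120 - 19 = 101)
w(S) = 2 + √2*√S (w(S) = 2 + √(S + S) = 2 + √(2*S) = 2 + √2*√S)
(4816153 + 2945064)*(w(m) + J(1607)) = (4816153 + 2945064)*((2 + √2*√101) + 1607) = 7761217*((2 + √202) + 1607) = 7761217*(1609 + √202) = 12487798153 + 7761217*√202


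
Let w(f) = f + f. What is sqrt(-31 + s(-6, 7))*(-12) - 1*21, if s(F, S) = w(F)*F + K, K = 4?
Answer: -21 - 36*sqrt(5) ≈ -101.50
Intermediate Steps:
w(f) = 2*f
s(F, S) = 4 + 2*F**2 (s(F, S) = (2*F)*F + 4 = 2*F**2 + 4 = 4 + 2*F**2)
sqrt(-31 + s(-6, 7))*(-12) - 1*21 = sqrt(-31 + (4 + 2*(-6)**2))*(-12) - 1*21 = sqrt(-31 + (4 + 2*36))*(-12) - 21 = sqrt(-31 + (4 + 72))*(-12) - 21 = sqrt(-31 + 76)*(-12) - 21 = sqrt(45)*(-12) - 21 = (3*sqrt(5))*(-12) - 21 = -36*sqrt(5) - 21 = -21 - 36*sqrt(5)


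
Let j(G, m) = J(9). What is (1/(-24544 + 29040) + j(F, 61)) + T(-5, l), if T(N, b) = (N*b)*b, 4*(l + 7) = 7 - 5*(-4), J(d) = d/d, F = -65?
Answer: 773/1124 ≈ 0.68772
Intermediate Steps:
J(d) = 1
l = -¼ (l = -7 + (7 - 5*(-4))/4 = -7 + (7 + 20)/4 = -7 + (¼)*27 = -7 + 27/4 = -¼ ≈ -0.25000)
j(G, m) = 1
T(N, b) = N*b²
(1/(-24544 + 29040) + j(F, 61)) + T(-5, l) = (1/(-24544 + 29040) + 1) - 5*(-¼)² = (1/4496 + 1) - 5*1/16 = (1/4496 + 1) - 5/16 = 4497/4496 - 5/16 = 773/1124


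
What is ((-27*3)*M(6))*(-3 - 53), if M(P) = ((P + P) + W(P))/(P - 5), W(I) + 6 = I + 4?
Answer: 72576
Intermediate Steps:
W(I) = -2 + I (W(I) = -6 + (I + 4) = -6 + (4 + I) = -2 + I)
M(P) = (-2 + 3*P)/(-5 + P) (M(P) = ((P + P) + (-2 + P))/(P - 5) = (2*P + (-2 + P))/(-5 + P) = (-2 + 3*P)/(-5 + P))
((-27*3)*M(6))*(-3 - 53) = ((-27*3)*((-2 + 3*6)/(-5 + 6)))*(-3 - 53) = -81*(-2 + 18)/1*(-56) = -81*16*(-56) = -1296*(-56) = 72576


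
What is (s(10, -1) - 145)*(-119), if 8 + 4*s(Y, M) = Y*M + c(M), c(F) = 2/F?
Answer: 17850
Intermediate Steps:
s(Y, M) = -2 + 1/(2*M) + M*Y/4 (s(Y, M) = -2 + (Y*M + 2/M)/4 = -2 + (M*Y + 2/M)/4 = -2 + (2/M + M*Y)/4 = -2 + (1/(2*M) + M*Y/4) = -2 + 1/(2*M) + M*Y/4)
(s(10, -1) - 145)*(-119) = ((¼)*(2 - (-8 - 1*10))/(-1) - 145)*(-119) = ((¼)*(-1)*(2 - (-8 - 10)) - 145)*(-119) = ((¼)*(-1)*(2 - 1*(-18)) - 145)*(-119) = ((¼)*(-1)*(2 + 18) - 145)*(-119) = ((¼)*(-1)*20 - 145)*(-119) = (-5 - 145)*(-119) = -150*(-119) = 17850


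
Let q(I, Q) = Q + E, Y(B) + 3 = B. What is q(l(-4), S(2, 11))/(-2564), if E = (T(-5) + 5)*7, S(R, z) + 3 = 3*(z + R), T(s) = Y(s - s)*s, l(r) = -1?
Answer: -44/641 ≈ -0.068643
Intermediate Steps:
Y(B) = -3 + B
T(s) = -3*s (T(s) = (-3 + (s - s))*s = (-3 + 0)*s = -3*s)
S(R, z) = -3 + 3*R + 3*z (S(R, z) = -3 + 3*(z + R) = -3 + 3*(R + z) = -3 + (3*R + 3*z) = -3 + 3*R + 3*z)
E = 140 (E = (-3*(-5) + 5)*7 = (15 + 5)*7 = 20*7 = 140)
q(I, Q) = 140 + Q (q(I, Q) = Q + 140 = 140 + Q)
q(l(-4), S(2, 11))/(-2564) = (140 + (-3 + 3*2 + 3*11))/(-2564) = (140 + (-3 + 6 + 33))*(-1/2564) = (140 + 36)*(-1/2564) = 176*(-1/2564) = -44/641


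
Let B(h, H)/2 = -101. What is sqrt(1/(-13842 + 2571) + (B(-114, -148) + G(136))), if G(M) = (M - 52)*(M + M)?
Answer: sqrt(9954479535)/663 ≈ 150.49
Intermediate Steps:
G(M) = 2*M*(-52 + M) (G(M) = (-52 + M)*(2*M) = 2*M*(-52 + M))
B(h, H) = -202 (B(h, H) = 2*(-101) = -202)
sqrt(1/(-13842 + 2571) + (B(-114, -148) + G(136))) = sqrt(1/(-13842 + 2571) + (-202 + 2*136*(-52 + 136))) = sqrt(1/(-11271) + (-202 + 2*136*84)) = sqrt(-1/11271 + (-202 + 22848)) = sqrt(-1/11271 + 22646) = sqrt(255243065/11271) = sqrt(9954479535)/663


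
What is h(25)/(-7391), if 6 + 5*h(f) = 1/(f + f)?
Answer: 299/1847750 ≈ 0.00016182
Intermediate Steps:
h(f) = -6/5 + 1/(10*f) (h(f) = -6/5 + 1/(5*(f + f)) = -6/5 + 1/(5*((2*f))) = -6/5 + (1/(2*f))/5 = -6/5 + 1/(10*f))
h(25)/(-7391) = ((1/10)*(1 - 12*25)/25)/(-7391) = ((1/10)*(1/25)*(1 - 300))*(-1/7391) = ((1/10)*(1/25)*(-299))*(-1/7391) = -299/250*(-1/7391) = 299/1847750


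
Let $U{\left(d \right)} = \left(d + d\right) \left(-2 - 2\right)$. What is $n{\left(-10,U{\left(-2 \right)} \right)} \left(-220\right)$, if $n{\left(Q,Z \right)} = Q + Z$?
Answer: $-1320$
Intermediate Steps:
$U{\left(d \right)} = - 8 d$ ($U{\left(d \right)} = 2 d \left(-4\right) = - 8 d$)
$n{\left(-10,U{\left(-2 \right)} \right)} \left(-220\right) = \left(-10 - -16\right) \left(-220\right) = \left(-10 + 16\right) \left(-220\right) = 6 \left(-220\right) = -1320$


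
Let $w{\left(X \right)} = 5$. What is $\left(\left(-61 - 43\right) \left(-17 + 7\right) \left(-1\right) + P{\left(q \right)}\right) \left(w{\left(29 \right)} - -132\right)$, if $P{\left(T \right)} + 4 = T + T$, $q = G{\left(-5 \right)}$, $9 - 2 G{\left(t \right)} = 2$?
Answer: $-142069$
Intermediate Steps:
$G{\left(t \right)} = \frac{7}{2}$ ($G{\left(t \right)} = \frac{9}{2} - 1 = \frac{7}{2}$)
$q = \frac{7}{2} \approx 3.5$
$P{\left(T \right)} = -4 + 2 T$ ($P{\left(T \right)} = -4 + \left(T + T\right) = -4 + 2 T$)
$\left(\left(-61 - 43\right) \left(-17 + 7\right) \left(-1\right) + P{\left(q \right)}\right) \left(w{\left(29 \right)} - -132\right) = \left(\left(-61 - 43\right) \left(-17 + 7\right) \left(-1\right) + \left(-4 + 2 \cdot \frac{7}{2}\right)\right) \left(5 - -132\right) = \left(\left(-104\right) \left(-10\right) \left(-1\right) + \left(-4 + 7\right)\right) \left(5 + 132\right) = \left(1040 \left(-1\right) + 3\right) 137 = \left(-1040 + 3\right) 137 = \left(-1037\right) 137 = -142069$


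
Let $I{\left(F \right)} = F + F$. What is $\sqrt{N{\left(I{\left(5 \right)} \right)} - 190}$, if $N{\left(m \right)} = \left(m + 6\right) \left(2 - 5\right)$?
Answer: $i \sqrt{238} \approx 15.427 i$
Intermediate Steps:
$I{\left(F \right)} = 2 F$
$N{\left(m \right)} = -18 - 3 m$ ($N{\left(m \right)} = \left(6 + m\right) \left(-3\right) = -18 - 3 m$)
$\sqrt{N{\left(I{\left(5 \right)} \right)} - 190} = \sqrt{\left(-18 - 3 \cdot 2 \cdot 5\right) - 190} = \sqrt{\left(-18 - 30\right) - 190} = \sqrt{-48 - 190} = \sqrt{-238} = i \sqrt{238}$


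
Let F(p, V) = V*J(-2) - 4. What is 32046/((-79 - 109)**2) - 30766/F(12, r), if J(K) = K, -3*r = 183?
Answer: -270903019/1042648 ≈ -259.82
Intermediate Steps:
r = -61 (r = -1/3*183 = -61)
F(p, V) = -4 - 2*V (F(p, V) = V*(-2) - 4 = -2*V - 4 = -4 - 2*V)
32046/((-79 - 109)**2) - 30766/F(12, r) = 32046/((-79 - 109)**2) - 30766/(-4 - 2*(-61)) = 32046/((-188)**2) - 30766/(-4 + 122) = 32046/35344 - 30766/118 = 32046*(1/35344) - 30766*1/118 = 16023/17672 - 15383/59 = -270903019/1042648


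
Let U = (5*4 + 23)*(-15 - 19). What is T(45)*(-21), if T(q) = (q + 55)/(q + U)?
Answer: 2100/1417 ≈ 1.4820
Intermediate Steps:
U = -1462 (U = (20 + 23)*(-34) = 43*(-34) = -1462)
T(q) = (55 + q)/(-1462 + q) (T(q) = (q + 55)/(q - 1462) = (55 + q)/(-1462 + q))
T(45)*(-21) = ((55 + 45)/(-1462 + 45))*(-21) = (100/(-1417))*(-21) = -1/1417*100*(-21) = -100/1417*(-21) = 2100/1417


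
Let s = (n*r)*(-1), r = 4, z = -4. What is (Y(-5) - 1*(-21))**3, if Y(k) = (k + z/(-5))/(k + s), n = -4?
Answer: 1458274104/166375 ≈ 8765.0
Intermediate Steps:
s = 16 (s = -4*4*(-1) = -16*(-1) = 16)
Y(k) = (4/5 + k)/(16 + k) (Y(k) = (k - 4/(-5))/(k + 16) = (k - 4*(-1/5))/(16 + k) = (k + 4/5)/(16 + k) = (4/5 + k)/(16 + k))
(Y(-5) - 1*(-21))**3 = ((4/5 - 5)/(16 - 5) - 1*(-21))**3 = (-21/5/11 + 21)**3 = ((1/11)*(-21/5) + 21)**3 = (-21/55 + 21)**3 = (1134/55)**3 = 1458274104/166375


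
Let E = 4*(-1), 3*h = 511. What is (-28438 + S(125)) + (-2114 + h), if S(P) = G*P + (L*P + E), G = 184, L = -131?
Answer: -71282/3 ≈ -23761.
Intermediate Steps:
h = 511/3 (h = (⅓)*511 = 511/3 ≈ 170.33)
E = -4
S(P) = -4 + 53*P (S(P) = 184*P + (-131*P - 4) = 184*P + (-4 - 131*P) = -4 + 53*P)
(-28438 + S(125)) + (-2114 + h) = (-28438 + (-4 + 53*125)) + (-2114 + 511/3) = (-28438 + (-4 + 6625)) - 5831/3 = (-28438 + 6621) - 5831/3 = -21817 - 5831/3 = -71282/3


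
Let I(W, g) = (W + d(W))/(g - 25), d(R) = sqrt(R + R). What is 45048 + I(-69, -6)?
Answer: 1396557/31 - I*sqrt(138)/31 ≈ 45050.0 - 0.37895*I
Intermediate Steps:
d(R) = sqrt(2)*sqrt(R) (d(R) = sqrt(2*R) = sqrt(2)*sqrt(R))
I(W, g) = (W + sqrt(2)*sqrt(W))/(-25 + g) (I(W, g) = (W + sqrt(2)*sqrt(W))/(g - 25) = (W + sqrt(2)*sqrt(W))/(-25 + g))
45048 + I(-69, -6) = 45048 + (-69 + sqrt(2)*sqrt(-69))/(-25 - 6) = 45048 + (-69 + sqrt(2)*(I*sqrt(69)))/(-31) = 45048 - (-69 + I*sqrt(138))/31 = 45048 + (69/31 - I*sqrt(138)/31) = 1396557/31 - I*sqrt(138)/31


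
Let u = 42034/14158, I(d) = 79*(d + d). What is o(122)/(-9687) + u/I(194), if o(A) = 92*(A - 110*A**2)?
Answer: 10893747081699509/700646205332 ≈ 15548.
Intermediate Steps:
o(A) = -10120*A**2 + 92*A
I(d) = 158*d (I(d) = 79*(2*d) = 158*d)
u = 21017/7079 (u = 42034*(1/14158) = 21017/7079 ≈ 2.9689)
o(122)/(-9687) + u/I(194) = (92*122*(1 - 110*122))/(-9687) + 21017/(7079*((158*194))) = (92*122*(1 - 13420))*(-1/9687) + (21017/7079)/30652 = (92*122*(-13419))*(-1/9687) + (21017/7079)*(1/30652) = -150614856*(-1/9687) + 21017/216985508 = 50204952/3229 + 21017/216985508 = 10893747081699509/700646205332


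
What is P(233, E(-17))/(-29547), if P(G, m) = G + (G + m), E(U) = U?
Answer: -449/29547 ≈ -0.015196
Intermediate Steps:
P(G, m) = m + 2*G
P(233, E(-17))/(-29547) = (-17 + 2*233)/(-29547) = (-17 + 466)*(-1/29547) = 449*(-1/29547) = -449/29547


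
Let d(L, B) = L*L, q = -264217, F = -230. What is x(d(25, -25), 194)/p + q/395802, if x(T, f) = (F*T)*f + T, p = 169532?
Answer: -503748824327/3050050212 ≈ -165.16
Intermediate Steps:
d(L, B) = L²
x(T, f) = T - 230*T*f (x(T, f) = (-230*T)*f + T = -230*T*f + T = T - 230*T*f)
x(d(25, -25), 194)/p + q/395802 = (25²*(1 - 230*194))/169532 - 264217/395802 = (625*(1 - 44620))*(1/169532) - 264217*1/395802 = (625*(-44619))*(1/169532) - 264217/395802 = -27886875*1/169532 - 264217/395802 = -27886875/169532 - 264217/395802 = -503748824327/3050050212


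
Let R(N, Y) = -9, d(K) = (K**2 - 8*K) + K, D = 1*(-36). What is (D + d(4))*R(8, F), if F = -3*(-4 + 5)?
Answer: 432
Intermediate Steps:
D = -36
F = -3 (F = -3*1 = -3)
d(K) = K**2 - 7*K
(D + d(4))*R(8, F) = (-36 + 4*(-7 + 4))*(-9) = (-36 + 4*(-3))*(-9) = (-36 - 12)*(-9) = -48*(-9) = 432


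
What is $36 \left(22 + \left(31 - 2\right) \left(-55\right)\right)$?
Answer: $-56628$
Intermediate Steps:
$36 \left(22 + \left(31 - 2\right) \left(-55\right)\right) = 36 \left(22 + 29 \left(-55\right)\right) = 36 \left(22 - 1595\right) = 36 \left(-1573\right) = -56628$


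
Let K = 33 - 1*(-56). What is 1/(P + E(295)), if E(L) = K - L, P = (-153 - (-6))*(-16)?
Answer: 1/2146 ≈ 0.00046598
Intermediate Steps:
K = 89 (K = 33 + 56 = 89)
P = 2352 (P = (-153 - 6*(-1))*(-16) = (-153 + 6)*(-16) = -147*(-16) = 2352)
E(L) = 89 - L
1/(P + E(295)) = 1/(2352 + (89 - 1*295)) = 1/(2352 + (89 - 295)) = 1/(2352 - 206) = 1/2146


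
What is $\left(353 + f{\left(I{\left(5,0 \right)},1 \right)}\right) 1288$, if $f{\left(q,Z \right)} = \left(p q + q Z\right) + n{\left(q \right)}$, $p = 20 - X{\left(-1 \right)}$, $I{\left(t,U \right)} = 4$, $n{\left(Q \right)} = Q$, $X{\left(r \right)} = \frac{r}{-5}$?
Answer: $\frac{2834888}{5} \approx 5.6698 \cdot 10^{5}$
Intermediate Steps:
$X{\left(r \right)} = - \frac{r}{5}$ ($X{\left(r \right)} = r \left(- \frac{1}{5}\right) = - \frac{r}{5}$)
$p = \frac{99}{5}$ ($p = 20 - \left(- \frac{1}{5}\right) \left(-1\right) = 20 - \frac{1}{5} = \frac{99}{5} \approx 19.8$)
$f{\left(q,Z \right)} = \frac{104 q}{5} + Z q$ ($f{\left(q,Z \right)} = \left(\frac{99 q}{5} + q Z\right) + q = \left(\frac{99 q}{5} + Z q\right) + q = \frac{104 q}{5} + Z q$)
$\left(353 + f{\left(I{\left(5,0 \right)},1 \right)}\right) 1288 = \left(353 + \frac{1}{5} \cdot 4 \left(104 + 5 \cdot 1\right)\right) 1288 = \left(353 + \frac{1}{5} \cdot 4 \left(104 + 5\right)\right) 1288 = \left(353 + \frac{1}{5} \cdot 4 \cdot 109\right) 1288 = \left(353 + \frac{436}{5}\right) 1288 = \frac{2201}{5} \cdot 1288 = \frac{2834888}{5}$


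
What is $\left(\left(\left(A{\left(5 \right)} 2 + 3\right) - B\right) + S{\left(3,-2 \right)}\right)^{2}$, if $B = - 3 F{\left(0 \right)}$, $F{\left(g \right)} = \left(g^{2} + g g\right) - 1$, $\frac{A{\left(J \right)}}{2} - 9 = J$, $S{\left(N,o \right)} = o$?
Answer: $2916$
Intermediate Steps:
$A{\left(J \right)} = 18 + 2 J$
$F{\left(g \right)} = -1 + 2 g^{2}$ ($F{\left(g \right)} = \left(g^{2} + g^{2}\right) - 1 = 2 g^{2} - 1 = -1 + 2 g^{2}$)
$B = 3$ ($B = - 3 \left(-1 + 2 \cdot 0^{2}\right) = - 3 \left(-1 + 2 \cdot 0\right) = - 3 \left(-1 + 0\right) = \left(-3\right) \left(-1\right) = 3$)
$\left(\left(\left(A{\left(5 \right)} 2 + 3\right) - B\right) + S{\left(3,-2 \right)}\right)^{2} = \left(\left(\left(\left(18 + 2 \cdot 5\right) 2 + 3\right) - 3\right) - 2\right)^{2} = \left(\left(\left(\left(18 + 10\right) 2 + 3\right) - 3\right) - 2\right)^{2} = \left(\left(\left(28 \cdot 2 + 3\right) - 3\right) - 2\right)^{2} = \left(\left(\left(56 + 3\right) - 3\right) - 2\right)^{2} = \left(\left(59 - 3\right) - 2\right)^{2} = \left(56 - 2\right)^{2} = 54^{2} = 2916$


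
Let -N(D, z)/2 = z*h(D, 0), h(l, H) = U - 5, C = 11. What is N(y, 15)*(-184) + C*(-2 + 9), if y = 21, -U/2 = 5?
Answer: -82723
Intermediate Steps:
U = -10 (U = -2*5 = -10)
h(l, H) = -15 (h(l, H) = -10 - 5 = -15)
N(D, z) = 30*z (N(D, z) = -2*z*(-15) = -(-30)*z = 30*z)
N(y, 15)*(-184) + C*(-2 + 9) = (30*15)*(-184) + 11*(-2 + 9) = 450*(-184) + 11*7 = -82800 + 77 = -82723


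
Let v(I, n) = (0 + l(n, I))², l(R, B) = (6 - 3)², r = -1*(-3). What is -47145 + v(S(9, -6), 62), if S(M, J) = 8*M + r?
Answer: -47064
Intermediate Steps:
r = 3
l(R, B) = 9 (l(R, B) = 3² = 9)
S(M, J) = 3 + 8*M (S(M, J) = 8*M + 3 = 3 + 8*M)
v(I, n) = 81 (v(I, n) = (0 + 9)² = 9² = 81)
-47145 + v(S(9, -6), 62) = -47145 + 81 = -47064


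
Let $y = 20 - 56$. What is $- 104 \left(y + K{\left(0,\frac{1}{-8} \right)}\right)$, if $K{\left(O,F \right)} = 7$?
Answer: $3016$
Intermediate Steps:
$y = -36$
$- 104 \left(y + K{\left(0,\frac{1}{-8} \right)}\right) = - 104 \left(-36 + 7\right) = \left(-104\right) \left(-29\right) = 3016$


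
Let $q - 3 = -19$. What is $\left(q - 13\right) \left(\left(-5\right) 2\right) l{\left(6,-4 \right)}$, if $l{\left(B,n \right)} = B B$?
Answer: $10440$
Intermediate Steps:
$l{\left(B,n \right)} = B^{2}$
$q = -16$ ($q = 3 - 19 = -16$)
$\left(q - 13\right) \left(\left(-5\right) 2\right) l{\left(6,-4 \right)} = \left(-16 - 13\right) \left(\left(-5\right) 2\right) 6^{2} = \left(-16 - 13\right) \left(-10\right) 36 = \left(-29\right) \left(-10\right) 36 = 290 \cdot 36 = 10440$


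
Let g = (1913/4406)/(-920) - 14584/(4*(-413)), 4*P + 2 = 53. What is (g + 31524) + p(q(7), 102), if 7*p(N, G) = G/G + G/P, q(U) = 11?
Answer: 52791377693211/1674103760 ≈ 31534.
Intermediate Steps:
P = 51/4 (P = -1/2 + (1/4)*53 = -1/2 + 53/4 = 51/4 ≈ 12.750)
g = 14778343851/1674103760 (g = (1913*(1/4406))*(-1/920) - 14584/(-1652) = (1913/4406)*(-1/920) - 14584*(-1/1652) = -1913/4053520 + 3646/413 = 14778343851/1674103760 ≈ 8.8276)
p(N, G) = 1/7 + 4*G/357 (p(N, G) = (G/G + G/(51/4))/7 = (1 + G*(4/51))/7 = (1 + 4*G/51)/7 = 1/7 + 4*G/357)
(g + 31524) + p(q(7), 102) = (14778343851/1674103760 + 31524) + (1/7 + (4/357)*102) = 52789225274091/1674103760 + (1/7 + 8/7) = 52789225274091/1674103760 + 9/7 = 52791377693211/1674103760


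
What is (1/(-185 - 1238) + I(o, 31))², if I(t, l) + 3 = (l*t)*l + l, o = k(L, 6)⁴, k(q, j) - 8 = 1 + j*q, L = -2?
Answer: 12278321115147396/2024929 ≈ 6.0636e+9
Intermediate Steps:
k(q, j) = 9 + j*q (k(q, j) = 8 + (1 + j*q) = 9 + j*q)
o = 81 (o = (9 + 6*(-2))⁴ = (9 - 12)⁴ = (-3)⁴ = 81)
I(t, l) = -3 + l + t*l² (I(t, l) = -3 + ((l*t)*l + l) = -3 + (t*l² + l) = -3 + (l + t*l²) = -3 + l + t*l²)
(1/(-185 - 1238) + I(o, 31))² = (1/(-185 - 1238) + (-3 + 31 + 81*31²))² = (1/(-1423) + (-3 + 31 + 81*961))² = (-1/1423 + (-3 + 31 + 77841))² = (-1/1423 + 77869)² = (110807586/1423)² = 12278321115147396/2024929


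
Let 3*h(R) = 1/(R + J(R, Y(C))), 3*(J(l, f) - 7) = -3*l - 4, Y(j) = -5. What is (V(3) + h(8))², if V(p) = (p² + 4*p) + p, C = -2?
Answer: 167281/289 ≈ 578.83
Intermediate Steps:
V(p) = p² + 5*p
J(l, f) = 17/3 - l (J(l, f) = 7 + (-3*l - 4)/3 = 7 + (-4 - 3*l)/3 = 7 + (-4/3 - l) = 17/3 - l)
h(R) = 1/17 (h(R) = 1/(3*(R + (17/3 - R))) = 1/(3*(17/3)) = (⅓)*(3/17) = 1/17)
(V(3) + h(8))² = (3*(5 + 3) + 1/17)² = (3*8 + 1/17)² = (24 + 1/17)² = (409/17)² = 167281/289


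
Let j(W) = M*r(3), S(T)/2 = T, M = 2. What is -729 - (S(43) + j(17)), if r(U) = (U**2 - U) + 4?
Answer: -835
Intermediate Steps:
S(T) = 2*T
r(U) = 4 + U**2 - U
j(W) = 20 (j(W) = 2*(4 + 3**2 - 1*3) = 2*(4 + 9 - 3) = 2*10 = 20)
-729 - (S(43) + j(17)) = -729 - (2*43 + 20) = -729 - (86 + 20) = -729 - 1*106 = -729 - 106 = -835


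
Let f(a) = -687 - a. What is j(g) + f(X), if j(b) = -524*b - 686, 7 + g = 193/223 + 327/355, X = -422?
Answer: 140978841/79165 ≈ 1780.8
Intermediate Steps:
g = -412719/79165 (g = -7 + (193/223 + 327/355) = -7 + 141436/79165 = -412719/79165 ≈ -5.2134)
j(b) = -686 - 524*b
j(g) + f(X) = (-686 - 524*(-412719/79165)) + (-687 - 1*(-422)) = (-686 + 216264756/79165) + (-687 + 422) = 161957566/79165 - 265 = 140978841/79165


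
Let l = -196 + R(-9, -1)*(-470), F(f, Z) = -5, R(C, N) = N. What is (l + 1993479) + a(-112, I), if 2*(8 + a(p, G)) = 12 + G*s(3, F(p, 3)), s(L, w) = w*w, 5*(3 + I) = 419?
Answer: 1994761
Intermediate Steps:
I = 404/5 (I = -3 + (⅕)*419 = -3 + 419/5 = 404/5 ≈ 80.800)
l = 274 (l = -196 - 1*(-470) = -196 + 470 = 274)
s(L, w) = w²
a(p, G) = -2 + 25*G/2 (a(p, G) = -8 + (12 + G*(-5)²)/2 = -8 + (12 + G*25)/2 = -8 + (12 + 25*G)/2 = -8 + (6 + 25*G/2) = -2 + 25*G/2)
(l + 1993479) + a(-112, I) = (274 + 1993479) + (-2 + (25/2)*(404/5)) = 1993753 + (-2 + 1010) = 1993753 + 1008 = 1994761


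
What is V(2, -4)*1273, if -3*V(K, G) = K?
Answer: -2546/3 ≈ -848.67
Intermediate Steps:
V(K, G) = -K/3
V(2, -4)*1273 = -⅓*2*1273 = -⅔*1273 = -2546/3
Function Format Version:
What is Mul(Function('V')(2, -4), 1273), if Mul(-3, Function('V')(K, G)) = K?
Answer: Rational(-2546, 3) ≈ -848.67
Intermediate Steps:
Function('V')(K, G) = Mul(Rational(-1, 3), K)
Mul(Function('V')(2, -4), 1273) = Mul(Mul(Rational(-1, 3), 2), 1273) = Mul(Rational(-2, 3), 1273) = Rational(-2546, 3)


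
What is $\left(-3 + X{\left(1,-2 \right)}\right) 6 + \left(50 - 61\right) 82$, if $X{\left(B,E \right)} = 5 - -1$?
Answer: $-884$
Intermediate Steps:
$X{\left(B,E \right)} = 6$ ($X{\left(B,E \right)} = 5 + 1 = 6$)
$\left(-3 + X{\left(1,-2 \right)}\right) 6 + \left(50 - 61\right) 82 = \left(-3 + 6\right) 6 + \left(50 - 61\right) 82 = 3 \cdot 6 + \left(50 - 61\right) 82 = 18 - 902 = -884$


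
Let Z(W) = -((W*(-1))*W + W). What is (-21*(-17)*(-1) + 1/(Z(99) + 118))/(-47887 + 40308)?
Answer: 3505739/74425780 ≈ 0.047104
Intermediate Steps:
Z(W) = W² - W (Z(W) = -((-W)*W + W) = -(-W² + W) = -(W - W²) = W² - W)
(-21*(-17)*(-1) + 1/(Z(99) + 118))/(-47887 + 40308) = (-21*(-17)*(-1) + 1/(99*(-1 + 99) + 118))/(-47887 + 40308) = (357*(-1) + 1/(99*98 + 118))/(-7579) = (-357 + 1/(9702 + 118))*(-1/7579) = (-357 + 1/9820)*(-1/7579) = -3505739/9820*(-1/7579) = 3505739/74425780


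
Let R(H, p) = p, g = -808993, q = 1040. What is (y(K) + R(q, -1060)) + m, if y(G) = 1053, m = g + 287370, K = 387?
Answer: -521630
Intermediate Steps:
m = -521623 (m = -808993 + 287370 = -521623)
(y(K) + R(q, -1060)) + m = (1053 - 1060) - 521623 = -7 - 521623 = -521630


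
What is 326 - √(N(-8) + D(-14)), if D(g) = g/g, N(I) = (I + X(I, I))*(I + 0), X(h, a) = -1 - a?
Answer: 323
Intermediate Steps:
N(I) = -I (N(I) = (I + (-1 - I))*(I + 0) = -I)
D(g) = 1
326 - √(N(-8) + D(-14)) = 326 - √(-1*(-8) + 1) = 326 - √(8 + 1) = 326 - √9 = 326 - 1*3 = 326 - 3 = 323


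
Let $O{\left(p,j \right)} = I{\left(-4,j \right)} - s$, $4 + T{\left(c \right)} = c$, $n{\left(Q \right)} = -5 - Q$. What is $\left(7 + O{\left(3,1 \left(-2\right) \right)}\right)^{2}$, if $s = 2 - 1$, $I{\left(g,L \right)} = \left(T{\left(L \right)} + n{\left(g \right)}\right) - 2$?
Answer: $9$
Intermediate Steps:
$T{\left(c \right)} = -4 + c$
$I{\left(g,L \right)} = -11 + L - g$ ($I{\left(g,L \right)} = \left(\left(-4 + L\right) - \left(5 + g\right)\right) - 2 = \left(-9 + L - g\right) - 2 = -11 + L - g$)
$s = 1$ ($s = 2 - 1 = 1$)
$O{\left(p,j \right)} = -8 + j$ ($O{\left(p,j \right)} = \left(-11 + j - -4\right) - 1 = \left(-11 + j + 4\right) - 1 = \left(-7 + j\right) - 1 = -8 + j$)
$\left(7 + O{\left(3,1 \left(-2\right) \right)}\right)^{2} = \left(7 + \left(-8 + 1 \left(-2\right)\right)\right)^{2} = \left(7 - 10\right)^{2} = \left(-3\right)^{2} = 9$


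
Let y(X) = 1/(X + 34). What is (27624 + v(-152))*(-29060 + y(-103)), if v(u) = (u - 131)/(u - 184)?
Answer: -18611612489527/23184 ≈ -8.0278e+8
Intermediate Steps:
v(u) = (-131 + u)/(-184 + u)
y(X) = 1/(34 + X)
(27624 + v(-152))*(-29060 + y(-103)) = (27624 + (-131 - 152)/(-184 - 152))*(-29060 + 1/(34 - 103)) = (27624 - 283/(-336))*(-29060 + 1/(-69)) = (27624 - 1/336*(-283))*(-29060 - 1/69) = (27624 + 283/336)*(-2005141/69) = (9281947/336)*(-2005141/69) = -18611612489527/23184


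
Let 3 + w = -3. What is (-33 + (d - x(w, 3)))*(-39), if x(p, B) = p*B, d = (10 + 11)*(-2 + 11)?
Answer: -6786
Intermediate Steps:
w = -6 (w = -3 - 3 = -6)
d = 189 (d = 21*9 = 189)
x(p, B) = B*p
(-33 + (d - x(w, 3)))*(-39) = (-33 + (189 - 3*(-6)))*(-39) = (-33 + (189 - 1*(-18)))*(-39) = (-33 + (189 + 18))*(-39) = (-33 + 207)*(-39) = 174*(-39) = -6786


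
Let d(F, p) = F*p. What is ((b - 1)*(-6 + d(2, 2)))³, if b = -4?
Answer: 1000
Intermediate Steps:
((b - 1)*(-6 + d(2, 2)))³ = ((-4 - 1)*(-6 + 2*2))³ = (-5*(-6 + 4))³ = (-5*(-2))³ = 10³ = 1000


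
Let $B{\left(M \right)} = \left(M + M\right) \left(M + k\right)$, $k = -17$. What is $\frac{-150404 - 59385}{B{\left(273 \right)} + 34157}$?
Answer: $- \frac{209789}{173933} \approx -1.2061$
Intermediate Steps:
$B{\left(M \right)} = 2 M \left(-17 + M\right)$ ($B{\left(M \right)} = \left(M + M\right) \left(M - 17\right) = 2 M \left(-17 + M\right)$)
$\frac{-150404 - 59385}{B{\left(273 \right)} + 34157} = \frac{-150404 - 59385}{2 \cdot 273 \left(-17 + 273\right) + 34157} = - \frac{209789}{2 \cdot 273 \cdot 256 + 34157} = - \frac{209789}{139776 + 34157} = - \frac{209789}{173933}$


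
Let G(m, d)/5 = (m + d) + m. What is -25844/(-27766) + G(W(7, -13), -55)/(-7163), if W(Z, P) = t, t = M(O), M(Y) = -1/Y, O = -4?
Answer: 192686807/198887858 ≈ 0.96882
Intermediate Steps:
t = ¼ (t = -1/(-4) = -1*(-¼) = ¼ ≈ 0.25000)
W(Z, P) = ¼
G(m, d) = 5*d + 10*m (G(m, d) = 5*((m + d) + m) = 5*((d + m) + m) = 5*(d + 2*m) = 5*d + 10*m)
-25844/(-27766) + G(W(7, -13), -55)/(-7163) = -25844/(-27766) + (5*(-55) + 10*(¼))/(-7163) = -25844*(-1/27766) + (-275 + 5/2)*(-1/7163) = 12922/13883 - 545/2*(-1/7163) = 12922/13883 + 545/14326 = 192686807/198887858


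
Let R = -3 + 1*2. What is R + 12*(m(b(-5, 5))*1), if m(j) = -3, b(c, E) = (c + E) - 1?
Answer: -37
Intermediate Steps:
b(c, E) = -1 + E + c (b(c, E) = (E + c) - 1 = -1 + E + c)
R = -1 (R = -3 + 2 = -1)
R + 12*(m(b(-5, 5))*1) = -1 + 12*(-3*1) = -1 + 12*(-3) = -1 - 36 = -37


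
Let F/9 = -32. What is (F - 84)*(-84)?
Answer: 31248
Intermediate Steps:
F = -288 (F = 9*(-32) = -288)
(F - 84)*(-84) = (-288 - 84)*(-84) = -372*(-84) = 31248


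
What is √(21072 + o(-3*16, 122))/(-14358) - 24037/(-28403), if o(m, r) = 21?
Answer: 24037/28403 - √21093/14358 ≈ 0.83617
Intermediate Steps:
√(21072 + o(-3*16, 122))/(-14358) - 24037/(-28403) = √(21072 + 21)/(-14358) - 24037/(-28403) = √21093*(-1/14358) - 24037*(-1/28403) = -√21093/14358 + 24037/28403 = 24037/28403 - √21093/14358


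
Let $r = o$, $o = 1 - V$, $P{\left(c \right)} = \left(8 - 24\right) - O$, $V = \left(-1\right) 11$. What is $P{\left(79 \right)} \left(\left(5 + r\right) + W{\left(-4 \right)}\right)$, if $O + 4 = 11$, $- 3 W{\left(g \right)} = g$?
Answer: $- \frac{1265}{3} \approx -421.67$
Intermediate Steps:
$W{\left(g \right)} = - \frac{g}{3}$
$O = 7$ ($O = -4 + 11 = 7$)
$V = -11$
$P{\left(c \right)} = -23$ ($P{\left(c \right)} = \left(8 - 24\right) - 7 = -16 - 7 = -23$)
$o = 12$ ($o = 1 - -11 = 1 + 11 = 12$)
$r = 12$
$P{\left(79 \right)} \left(\left(5 + r\right) + W{\left(-4 \right)}\right) = - 23 \left(\left(5 + 12\right) - - \frac{4}{3}\right) = - 23 \left(17 + \frac{4}{3}\right) = \left(-23\right) \frac{55}{3} = - \frac{1265}{3}$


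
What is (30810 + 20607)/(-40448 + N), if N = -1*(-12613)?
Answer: -51417/27835 ≈ -1.8472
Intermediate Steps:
N = 12613
(30810 + 20607)/(-40448 + N) = (30810 + 20607)/(-40448 + 12613) = 51417/(-27835) = 51417*(-1/27835) = -51417/27835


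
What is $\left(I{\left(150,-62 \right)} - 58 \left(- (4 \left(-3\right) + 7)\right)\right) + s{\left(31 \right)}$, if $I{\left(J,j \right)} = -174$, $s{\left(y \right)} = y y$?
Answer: $497$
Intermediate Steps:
$s{\left(y \right)} = y^{2}$
$\left(I{\left(150,-62 \right)} - 58 \left(- (4 \left(-3\right) + 7)\right)\right) + s{\left(31 \right)} = \left(-174 - 58 \left(- (4 \left(-3\right) + 7)\right)\right) + 31^{2} = \left(-174 - 58 \left(- (-12 + 7)\right)\right) + 961 = \left(-174 - 58 \left(\left(-1\right) \left(-5\right)\right)\right) + 961 = \left(-174 - 290\right) + 961 = -464 + 961 = 497$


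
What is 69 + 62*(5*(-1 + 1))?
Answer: 69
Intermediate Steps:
69 + 62*(5*(-1 + 1)) = 69 + 62*(5*0) = 69 + 62*0 = 69 + 0 = 69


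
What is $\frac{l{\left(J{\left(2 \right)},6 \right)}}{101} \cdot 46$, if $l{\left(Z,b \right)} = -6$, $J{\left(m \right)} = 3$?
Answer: $- \frac{276}{101} \approx -2.7327$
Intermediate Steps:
$\frac{l{\left(J{\left(2 \right)},6 \right)}}{101} \cdot 46 = - \frac{6}{101} \cdot 46 = \left(-6\right) \frac{1}{101} \cdot 46 = \left(- \frac{6}{101}\right) 46 = - \frac{276}{101}$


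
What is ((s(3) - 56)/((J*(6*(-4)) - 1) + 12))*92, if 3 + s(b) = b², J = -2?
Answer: -4600/59 ≈ -77.966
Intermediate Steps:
s(b) = -3 + b²
((s(3) - 56)/((J*(6*(-4)) - 1) + 12))*92 = (((-3 + 3²) - 56)/((-12*(-4) - 1) + 12))*92 = (((-3 + 9) - 56)/((-2*(-24) - 1) + 12))*92 = ((6 - 56)/((48 - 1) + 12))*92 = -50/(47 + 12)*92 = -50/59*92 = -4600/59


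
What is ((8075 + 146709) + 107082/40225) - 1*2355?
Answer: 6131563607/40225 ≈ 1.5243e+5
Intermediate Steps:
((8075 + 146709) + 107082/40225) - 1*2355 = (154784 + 107082*(1/40225)) - 2355 = (154784 + 107082/40225) - 2355 = 6226293482/40225 - 2355 = 6131563607/40225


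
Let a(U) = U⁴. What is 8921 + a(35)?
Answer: 1509546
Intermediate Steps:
8921 + a(35) = 8921 + 35⁴ = 8921 + 1500625 = 1509546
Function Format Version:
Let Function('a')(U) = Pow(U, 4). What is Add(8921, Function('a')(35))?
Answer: 1509546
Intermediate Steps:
Add(8921, Function('a')(35)) = Add(8921, Pow(35, 4)) = Add(8921, 1500625) = 1509546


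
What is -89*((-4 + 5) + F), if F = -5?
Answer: 356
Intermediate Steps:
-89*((-4 + 5) + F) = -89*((-4 + 5) - 5) = -89*(1 - 5) = -89*(-4) = 356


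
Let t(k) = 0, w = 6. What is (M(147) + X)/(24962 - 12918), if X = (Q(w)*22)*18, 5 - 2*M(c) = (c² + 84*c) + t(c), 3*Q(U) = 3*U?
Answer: -3650/3011 ≈ -1.2122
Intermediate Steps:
Q(U) = U (Q(U) = (3*U)/3 = U)
M(c) = 5/2 - 42*c - c²/2 (M(c) = 5/2 - ((c² + 84*c) + 0)/2 = 5/2 - (c² + 84*c)/2 = 5/2 + (-42*c - c²/2) = 5/2 - 42*c - c²/2)
X = 2376 (X = (6*22)*18 = 132*18 = 2376)
(M(147) + X)/(24962 - 12918) = ((5/2 - 42*147 - ½*147²) + 2376)/(24962 - 12918) = ((5/2 - 6174 - ½*21609) + 2376)/12044 = ((5/2 - 6174 - 21609/2) + 2376)*(1/12044) = (-16976 + 2376)*(1/12044) = -14600*1/12044 = -3650/3011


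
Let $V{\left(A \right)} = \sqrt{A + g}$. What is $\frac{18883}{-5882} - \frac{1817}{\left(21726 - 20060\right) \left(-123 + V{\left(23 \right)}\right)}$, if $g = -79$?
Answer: $- \frac{7005757726}{2188295165} + \frac{1817 i \sqrt{14}}{12649105} \approx -3.2015 + 0.00053748 i$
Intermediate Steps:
$V{\left(A \right)} = \sqrt{-79 + A}$ ($V{\left(A \right)} = \sqrt{A - 79} = \sqrt{-79 + A}$)
$\frac{18883}{-5882} - \frac{1817}{\left(21726 - 20060\right) \left(-123 + V{\left(23 \right)}\right)} = \frac{18883}{-5882} - \frac{1817}{\left(21726 - 20060\right) \left(-123 + \sqrt{-79 + 23}\right)} = 18883 \left(- \frac{1}{5882}\right) - \frac{1817}{1666 \left(-123 + \sqrt{-56}\right)} = - \frac{18883}{5882} - \frac{1817}{1666 \left(-123 + 2 i \sqrt{14}\right)} = - \frac{18883}{5882} - \frac{1817}{-204918 + 3332 i \sqrt{14}}$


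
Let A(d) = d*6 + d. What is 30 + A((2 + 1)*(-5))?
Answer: -75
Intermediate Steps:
A(d) = 7*d (A(d) = 6*d + d = 7*d)
30 + A((2 + 1)*(-5)) = 30 + 7*((2 + 1)*(-5)) = 30 + 7*(3*(-5)) = 30 + 7*(-15) = 30 - 105 = -75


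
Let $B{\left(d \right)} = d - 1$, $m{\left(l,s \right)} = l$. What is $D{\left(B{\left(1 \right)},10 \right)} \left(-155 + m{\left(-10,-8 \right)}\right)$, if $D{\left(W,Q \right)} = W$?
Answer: $0$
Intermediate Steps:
$B{\left(d \right)} = -1 + d$
$D{\left(B{\left(1 \right)},10 \right)} \left(-155 + m{\left(-10,-8 \right)}\right) = \left(-1 + 1\right) \left(-155 - 10\right) = 0 \left(-165\right) = 0$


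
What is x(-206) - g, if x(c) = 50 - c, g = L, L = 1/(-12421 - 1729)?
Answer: 3622401/14150 ≈ 256.00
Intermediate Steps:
L = -1/14150 (L = 1/(-14150) = -1/14150 ≈ -7.0671e-5)
g = -1/14150 ≈ -7.0671e-5
x(-206) - g = (50 - 1*(-206)) - 1*(-1/14150) = (50 + 206) + 1/14150 = 256 + 1/14150 = 3622401/14150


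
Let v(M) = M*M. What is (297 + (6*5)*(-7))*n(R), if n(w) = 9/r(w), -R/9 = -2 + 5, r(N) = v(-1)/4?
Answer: 3132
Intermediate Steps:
v(M) = M²
r(N) = ¼ (r(N) = (-1)²/4 = 1*(¼) = ¼)
R = -27 (R = -9*(-2 + 5) = -9*3 = -27)
n(w) = 36 (n(w) = 9/(¼) = 9*4 = 36)
(297 + (6*5)*(-7))*n(R) = (297 + (6*5)*(-7))*36 = (297 + 30*(-7))*36 = (297 - 210)*36 = 87*36 = 3132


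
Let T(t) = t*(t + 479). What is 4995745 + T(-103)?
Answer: 4957017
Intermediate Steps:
T(t) = t*(479 + t)
4995745 + T(-103) = 4995745 - 103*(479 - 103) = 4995745 - 103*376 = 4995745 - 38728 = 4957017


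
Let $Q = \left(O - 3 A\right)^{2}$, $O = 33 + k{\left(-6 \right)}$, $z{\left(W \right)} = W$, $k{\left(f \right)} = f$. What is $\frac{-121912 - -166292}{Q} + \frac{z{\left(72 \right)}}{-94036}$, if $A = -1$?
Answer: $\frac{52165661}{1057905} \approx 49.31$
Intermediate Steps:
$O = 27$ ($O = 33 - 6 = 27$)
$Q = 900$ ($Q = \left(27 - -3\right)^{2} = \left(27 + 3\right)^{2} = 30^{2} = 900$)
$\frac{-121912 - -166292}{Q} + \frac{z{\left(72 \right)}}{-94036} = \frac{-121912 - -166292}{900} + \frac{72}{-94036} = \left(-121912 + 166292\right) \frac{1}{900} + 72 \left(- \frac{1}{94036}\right) = 44380 \cdot \frac{1}{900} - \frac{18}{23509} = \frac{2219}{45} - \frac{18}{23509} = \frac{52165661}{1057905}$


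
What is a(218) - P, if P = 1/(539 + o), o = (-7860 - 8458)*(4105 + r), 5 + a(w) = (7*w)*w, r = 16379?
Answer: 111195060474300/334257373 ≈ 3.3266e+5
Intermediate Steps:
a(w) = -5 + 7*w² (a(w) = -5 + (7*w)*w = -5 + 7*w²)
o = -334257912 (o = (-7860 - 8458)*(4105 + 16379) = -16318*20484 = -334257912)
P = -1/334257373 (P = 1/(539 - 334257912) = 1/(-334257373) = -1/334257373 ≈ -2.9917e-9)
a(218) - P = (-5 + 7*218²) - 1*(-1/334257373) = (-5 + 7*47524) + 1/334257373 = (-5 + 332668) + 1/334257373 = 332663 + 1/334257373 = 111195060474300/334257373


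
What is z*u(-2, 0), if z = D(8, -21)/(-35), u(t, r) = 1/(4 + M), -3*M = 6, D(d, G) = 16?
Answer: -8/35 ≈ -0.22857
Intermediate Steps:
M = -2 (M = -1/3*6 = -2)
u(t, r) = 1/2 (u(t, r) = 1/(4 - 2) = 1/2)
z = -16/35 (z = 16/(-35) = 16*(-1/35) = -16/35 ≈ -0.45714)
z*u(-2, 0) = -16/35*1/2 = -8/35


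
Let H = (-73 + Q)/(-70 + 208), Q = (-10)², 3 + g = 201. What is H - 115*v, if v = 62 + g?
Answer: -1375391/46 ≈ -29900.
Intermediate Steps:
g = 198 (g = -3 + 201 = 198)
Q = 100
v = 260 (v = 62 + 198 = 260)
H = 9/46 (H = (-73 + 100)/(-70 + 208) = 27/138 = 27*(1/138) = 9/46 ≈ 0.19565)
H - 115*v = 9/46 - 115*260 = 9/46 - 29900 = -1375391/46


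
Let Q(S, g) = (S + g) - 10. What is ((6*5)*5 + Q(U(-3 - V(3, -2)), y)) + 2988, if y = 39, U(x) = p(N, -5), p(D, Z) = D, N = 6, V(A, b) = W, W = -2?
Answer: 3173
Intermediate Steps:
V(A, b) = -2
U(x) = 6
Q(S, g) = -10 + S + g
((6*5)*5 + Q(U(-3 - V(3, -2)), y)) + 2988 = ((6*5)*5 + (-10 + 6 + 39)) + 2988 = (30*5 + 35) + 2988 = (150 + 35) + 2988 = 185 + 2988 = 3173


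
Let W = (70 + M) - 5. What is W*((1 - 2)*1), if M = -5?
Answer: -60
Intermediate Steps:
W = 60 (W = (70 - 5) - 5 = 65 - 5 = 60)
W*((1 - 2)*1) = 60*((1 - 2)*1) = 60*(-1*1) = 60*(-1) = -60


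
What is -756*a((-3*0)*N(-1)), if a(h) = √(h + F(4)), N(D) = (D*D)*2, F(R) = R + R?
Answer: -1512*√2 ≈ -2138.3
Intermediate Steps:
F(R) = 2*R
N(D) = 2*D² (N(D) = D²*2 = 2*D²)
a(h) = √(8 + h) (a(h) = √(h + 2*4) = √(h + 8) = √(8 + h))
-756*a((-3*0)*N(-1)) = -756*√(8 + (-3*0)*(2*(-1)²)) = -756*√(8 + 0*(2*1)) = -756*√(8 + 0*2) = -756*√(8 + 0) = -1512*√2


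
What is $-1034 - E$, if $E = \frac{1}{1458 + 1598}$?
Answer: $- \frac{3159905}{3056} \approx -1034.0$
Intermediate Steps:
$E = \frac{1}{3056} \approx 0.00032723$
$-1034 - E = -1034 - \frac{1}{3056} = - \frac{3159905}{3056}$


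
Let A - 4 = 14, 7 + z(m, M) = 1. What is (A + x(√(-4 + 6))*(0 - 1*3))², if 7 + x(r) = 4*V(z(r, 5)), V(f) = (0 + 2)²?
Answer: 81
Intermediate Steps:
z(m, M) = -6 (z(m, M) = -7 + 1 = -6)
A = 18 (A = 4 + 14 = 18)
V(f) = 4 (V(f) = 2² = 4)
x(r) = 9 (x(r) = -7 + 4*4 = -7 + 16 = 9)
(A + x(√(-4 + 6))*(0 - 1*3))² = (18 + 9*(0 - 1*3))² = (18 + 9*(0 - 3))² = (18 + 9*(-3))² = (18 - 27)² = (-9)² = 81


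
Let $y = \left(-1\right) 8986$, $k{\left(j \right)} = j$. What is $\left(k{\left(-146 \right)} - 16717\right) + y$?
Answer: $-25849$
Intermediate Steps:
$y = -8986$
$\left(k{\left(-146 \right)} - 16717\right) + y = \left(-146 - 16717\right) - 8986 = -16863 - 8986 = -25849$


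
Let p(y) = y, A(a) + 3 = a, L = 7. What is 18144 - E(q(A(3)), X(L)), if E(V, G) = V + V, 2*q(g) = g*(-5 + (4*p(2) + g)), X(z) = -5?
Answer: 18144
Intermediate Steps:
A(a) = -3 + a
q(g) = g*(3 + g)/2 (q(g) = (g*(-5 + (4*2 + g)))/2 = (g*(-5 + (8 + g)))/2 = (g*(3 + g))/2 = g*(3 + g)/2)
E(V, G) = 2*V
18144 - E(q(A(3)), X(L)) = 18144 - 2*(-3 + 3)*(3 + (-3 + 3))/2 = 18144 - 2*(½)*0*(3 + 0) = 18144 - 2*(½)*0*3 = 18144 - 2*0 = 18144 - 1*0 = 18144 + 0 = 18144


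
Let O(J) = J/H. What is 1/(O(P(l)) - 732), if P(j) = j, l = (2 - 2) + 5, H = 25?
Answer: -5/3659 ≈ -0.0013665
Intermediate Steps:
l = 5 (l = 0 + 5 = 5)
O(J) = J/25
1/(O(P(l)) - 732) = 1/((1/25)*5 - 732) = 1/(⅕ - 732) = 1/(-3659/5) = -5/3659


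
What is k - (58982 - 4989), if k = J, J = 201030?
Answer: 147037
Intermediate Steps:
k = 201030
k - (58982 - 4989) = 201030 - (58982 - 4989) = 201030 - 1*53993 = 201030 - 53993 = 147037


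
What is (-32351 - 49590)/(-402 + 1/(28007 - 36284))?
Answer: 678225657/3327355 ≈ 203.83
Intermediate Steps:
(-32351 - 49590)/(-402 + 1/(28007 - 36284)) = -81941/(-402 + 1/(-8277)) = -81941/(-402 - 1/8277) = -81941/(-3327355/8277) = -81941*(-8277/3327355) = 678225657/3327355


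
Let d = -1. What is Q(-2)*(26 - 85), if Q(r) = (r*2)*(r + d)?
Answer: -708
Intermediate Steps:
Q(r) = 2*r*(-1 + r) (Q(r) = (r*2)*(r - 1) = (2*r)*(-1 + r) = 2*r*(-1 + r))
Q(-2)*(26 - 85) = (2*(-2)*(-1 - 2))*(26 - 85) = (2*(-2)*(-3))*(-59) = 12*(-59) = -708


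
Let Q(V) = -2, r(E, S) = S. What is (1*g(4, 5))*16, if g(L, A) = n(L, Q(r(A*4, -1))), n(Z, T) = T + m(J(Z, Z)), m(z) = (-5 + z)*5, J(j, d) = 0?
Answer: -432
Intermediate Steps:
m(z) = -25 + 5*z
n(Z, T) = -25 + T (n(Z, T) = T + (-25 + 5*0) = T + (-25 + 0) = T - 25 = -25 + T)
g(L, A) = -27 (g(L, A) = -25 - 2 = -27)
(1*g(4, 5))*16 = (1*(-27))*16 = -27*16 = -432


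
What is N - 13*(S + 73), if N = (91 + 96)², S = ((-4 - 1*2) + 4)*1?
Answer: 34046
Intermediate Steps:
S = -2 (S = ((-4 - 2) + 4)*1 = (-6 + 4)*1 = -2*1 = -2)
N = 34969 (N = 187² = 34969)
N - 13*(S + 73) = 34969 - 13*(-2 + 73) = 34969 - 13*71 = 34969 - 923 = 34046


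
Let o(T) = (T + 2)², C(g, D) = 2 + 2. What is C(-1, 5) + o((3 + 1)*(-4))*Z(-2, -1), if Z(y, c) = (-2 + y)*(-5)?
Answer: 3924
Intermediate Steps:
C(g, D) = 4
Z(y, c) = 10 - 5*y
o(T) = (2 + T)²
C(-1, 5) + o((3 + 1)*(-4))*Z(-2, -1) = 4 + (2 + (3 + 1)*(-4))²*(10 - 5*(-2)) = 4 + (2 + 4*(-4))²*(10 + 10) = 4 + (2 - 16)²*20 = 4 + (-14)²*20 = 4 + 196*20 = 4 + 3920 = 3924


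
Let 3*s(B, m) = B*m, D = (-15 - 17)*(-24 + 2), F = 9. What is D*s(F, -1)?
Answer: -2112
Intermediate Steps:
D = 704 (D = -32*(-22) = 704)
s(B, m) = B*m/3 (s(B, m) = (B*m)/3 = B*m/3)
D*s(F, -1) = 704*((1/3)*9*(-1)) = 704*(-3) = -2112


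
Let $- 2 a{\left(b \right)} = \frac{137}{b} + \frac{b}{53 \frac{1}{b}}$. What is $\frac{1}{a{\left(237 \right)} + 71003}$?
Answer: $\frac{12561}{885209026} \approx 1.419 \cdot 10^{-5}$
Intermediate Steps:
$a{\left(b \right)} = - \frac{137}{2 b} - \frac{b^{2}}{106}$ ($a{\left(b \right)} = - \frac{\frac{137}{b} + \frac{b}{53 \frac{1}{b}}}{2} = - \frac{\frac{137}{b} + b \frac{b}{53}}{2} = - \frac{\frac{137}{b} + \frac{b^{2}}{53}}{2} = - \frac{137}{2 b} - \frac{b^{2}}{106}$)
$\frac{1}{a{\left(237 \right)} + 71003} = \frac{1}{\frac{-7261 - 237^{3}}{106 \cdot 237} + 71003} = \frac{1}{\frac{1}{106} \cdot \frac{1}{237} \left(-7261 - 13312053\right) + 71003} = \frac{1}{\frac{1}{106} \cdot \frac{1}{237} \left(-13319314\right) + 71003} = \frac{1}{- \frac{6659657}{12561} + 71003} = \frac{1}{\frac{885209026}{12561}} = \frac{12561}{885209026}$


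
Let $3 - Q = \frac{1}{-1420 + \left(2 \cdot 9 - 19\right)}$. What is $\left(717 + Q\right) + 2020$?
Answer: $\frac{3893541}{1421} \approx 2740.0$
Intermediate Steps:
$Q = \frac{4264}{1421}$ ($Q = 3 - \frac{1}{-1420 + \left(2 \cdot 9 - 19\right)} = 3 - \frac{1}{-1420 + \left(18 - 19\right)} = 3 - \frac{1}{-1420 - 1} = 3 - \frac{1}{-1421} = 3 - - \frac{1}{1421} = 3 + \frac{1}{1421} = \frac{4264}{1421} \approx 3.0007$)
$\left(717 + Q\right) + 2020 = \left(717 + \frac{4264}{1421}\right) + 2020 = \frac{1023121}{1421} + 2020 = \frac{3893541}{1421}$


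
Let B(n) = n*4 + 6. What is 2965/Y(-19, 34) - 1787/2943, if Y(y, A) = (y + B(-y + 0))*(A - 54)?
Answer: -243947/82404 ≈ -2.9604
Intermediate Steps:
B(n) = 6 + 4*n (B(n) = 4*n + 6 = 6 + 4*n)
Y(y, A) = (-54 + A)*(6 - 3*y) (Y(y, A) = (y + (6 + 4*(-y + 0)))*(A - 54) = (y + (6 + 4*(-y)))*(-54 + A) = (y + (6 - 4*y))*(-54 + A) = (6 - 3*y)*(-54 + A) = (-54 + A)*(6 - 3*y))
2965/Y(-19, 34) - 1787/2943 = 2965/(-324 + 6*34 + 162*(-19) - 3*34*(-19)) - 1787/2943 = 2965/(-324 + 204 - 3078 + 1938) - 1787*1/2943 = 2965/(-1260) - 1787/2943 = 2965*(-1/1260) - 1787/2943 = -593/252 - 1787/2943 = -243947/82404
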